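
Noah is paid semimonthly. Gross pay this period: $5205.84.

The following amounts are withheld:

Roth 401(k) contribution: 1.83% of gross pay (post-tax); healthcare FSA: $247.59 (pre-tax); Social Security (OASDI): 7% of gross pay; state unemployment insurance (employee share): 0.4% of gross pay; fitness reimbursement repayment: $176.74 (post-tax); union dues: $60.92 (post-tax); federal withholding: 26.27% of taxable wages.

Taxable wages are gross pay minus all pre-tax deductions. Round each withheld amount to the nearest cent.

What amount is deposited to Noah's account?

$2937.56

Healthcare FSA: $247.59
Taxable wages = $5205.84 − $247.59 = $4958.25
Federal withholding: $4958.25 × 0.2627 = $1302.53
Social Security (OASDI): $5205.84 × 0.07 = $364.41
State unemployment insurance (employee share): $5205.84 × 0.004 = $20.82
Union dues: $60.92
Roth 401(k) contribution: $5205.84 × 0.0183 = $95.27
Fitness reimbursement repayment: $176.74
Total deductions = $247.59 + $1302.53 + $364.41 + $20.82 + $60.92 + $95.27 + $176.74 = $2268.28
Net pay = $5205.84 − $2268.28 = $2937.56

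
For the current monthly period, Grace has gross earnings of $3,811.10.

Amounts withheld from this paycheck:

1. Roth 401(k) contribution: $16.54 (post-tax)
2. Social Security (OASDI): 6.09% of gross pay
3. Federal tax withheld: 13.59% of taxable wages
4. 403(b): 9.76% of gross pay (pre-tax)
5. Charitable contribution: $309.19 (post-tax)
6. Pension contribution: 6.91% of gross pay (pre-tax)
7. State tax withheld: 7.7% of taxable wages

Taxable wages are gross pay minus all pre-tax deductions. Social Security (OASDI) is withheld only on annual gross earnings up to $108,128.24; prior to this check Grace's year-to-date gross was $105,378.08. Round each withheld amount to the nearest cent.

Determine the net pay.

$2,006.45

403(b): $3,811.10 × 0.0976 = $371.96
Pension contribution: $3,811.10 × 0.0691 = $263.35
Pre-tax total = $371.96 + $263.35 = $635.31
Taxable wages = $3,811.10 − $635.31 = $3,175.79
State tax withheld: $3,175.79 × 0.077 = $244.54
Federal tax withheld: $3,175.79 × 0.1359 = $431.59
Social Security (OASDI): only $108,128.24 − $105,378.08 = $2,750.16 of this check is subject → $2,750.16 × 0.0609 = $167.48
Charitable contribution: $309.19
Roth 401(k) contribution: $16.54
Total deductions = $371.96 + $263.35 + $244.54 + $431.59 + $167.48 + $309.19 + $16.54 = $1,804.65
Net pay = $3,811.10 − $1,804.65 = $2,006.45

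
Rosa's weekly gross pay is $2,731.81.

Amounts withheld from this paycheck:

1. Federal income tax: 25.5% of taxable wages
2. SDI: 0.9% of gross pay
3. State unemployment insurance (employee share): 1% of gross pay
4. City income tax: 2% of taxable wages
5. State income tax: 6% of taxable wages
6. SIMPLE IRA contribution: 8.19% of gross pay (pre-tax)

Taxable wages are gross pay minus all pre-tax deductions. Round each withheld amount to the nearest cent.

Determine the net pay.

$1,615.96

SIMPLE IRA contribution: $2,731.81 × 0.0819 = $223.74
Taxable wages = $2,731.81 − $223.74 = $2,508.07
City income tax: $2,508.07 × 0.02 = $50.16
Federal income tax: $2,508.07 × 0.255 = $639.56
State income tax: $2,508.07 × 0.06 = $150.48
SDI: $2,731.81 × 0.009 = $24.59
State unemployment insurance (employee share): $2,731.81 × 0.01 = $27.32
Total deductions = $223.74 + $50.16 + $639.56 + $150.48 + $24.59 + $27.32 = $1,115.85
Net pay = $2,731.81 − $1,115.85 = $1,615.96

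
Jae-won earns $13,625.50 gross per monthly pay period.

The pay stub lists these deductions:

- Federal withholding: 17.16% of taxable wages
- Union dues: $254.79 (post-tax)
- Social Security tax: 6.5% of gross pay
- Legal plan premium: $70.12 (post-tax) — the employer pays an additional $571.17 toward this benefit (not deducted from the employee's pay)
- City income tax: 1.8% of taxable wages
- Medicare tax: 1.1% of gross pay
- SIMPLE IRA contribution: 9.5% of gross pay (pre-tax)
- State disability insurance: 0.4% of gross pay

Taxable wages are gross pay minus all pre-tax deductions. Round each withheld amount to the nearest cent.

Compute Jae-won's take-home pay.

$8,578.16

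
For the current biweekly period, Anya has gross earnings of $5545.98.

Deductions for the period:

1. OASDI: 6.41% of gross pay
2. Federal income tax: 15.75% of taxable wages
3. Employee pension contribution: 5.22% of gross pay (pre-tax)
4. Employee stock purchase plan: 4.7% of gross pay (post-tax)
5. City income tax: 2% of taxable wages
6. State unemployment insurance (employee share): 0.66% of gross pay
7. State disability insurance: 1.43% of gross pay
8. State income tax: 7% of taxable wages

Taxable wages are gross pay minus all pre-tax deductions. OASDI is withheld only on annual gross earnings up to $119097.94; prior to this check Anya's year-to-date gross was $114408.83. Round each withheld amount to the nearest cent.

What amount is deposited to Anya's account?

Employee pension contribution: $5545.98 × 0.0522 = $289.50
Taxable wages = $5545.98 − $289.50 = $5256.48
City income tax: $5256.48 × 0.02 = $105.13
State income tax: $5256.48 × 0.07 = $367.95
Federal income tax: $5256.48 × 0.1575 = $827.90
State disability insurance: $5545.98 × 0.0143 = $79.31
State unemployment insurance (employee share): $5545.98 × 0.0066 = $36.60
OASDI: only $119097.94 − $114408.83 = $4689.11 of this check is subject → $4689.11 × 0.0641 = $300.57
Employee stock purchase plan: $5545.98 × 0.047 = $260.66
Total deductions = $289.50 + $105.13 + $367.95 + $827.90 + $79.31 + $36.60 + $300.57 + $260.66 = $2267.62
Net pay = $5545.98 − $2267.62 = $3278.36

$3278.36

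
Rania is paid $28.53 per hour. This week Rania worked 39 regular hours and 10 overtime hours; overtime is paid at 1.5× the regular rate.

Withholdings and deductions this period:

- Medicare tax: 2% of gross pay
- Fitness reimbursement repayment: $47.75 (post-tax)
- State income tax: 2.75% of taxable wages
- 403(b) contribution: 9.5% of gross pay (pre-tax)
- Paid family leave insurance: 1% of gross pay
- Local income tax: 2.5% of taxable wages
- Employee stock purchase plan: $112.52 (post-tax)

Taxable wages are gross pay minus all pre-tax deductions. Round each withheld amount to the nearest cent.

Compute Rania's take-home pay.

Regular pay: 39 × $28.53 = $1,112.67
Overtime pay: 10 × $28.53 × 1.5 = $427.95
Gross pay = $1,112.67 + $427.95 = $1,540.62
403(b) contribution: $1,540.62 × 0.095 = $146.36
Taxable wages = $1,540.62 − $146.36 = $1,394.26
Local income tax: $1,394.26 × 0.025 = $34.86
State income tax: $1,394.26 × 0.0275 = $38.34
Paid family leave insurance: $1,540.62 × 0.01 = $15.41
Medicare tax: $1,540.62 × 0.02 = $30.81
Fitness reimbursement repayment: $47.75
Employee stock purchase plan: $112.52
Total deductions = $146.36 + $34.86 + $38.34 + $15.41 + $30.81 + $47.75 + $112.52 = $426.05
Net pay = $1,540.62 − $426.05 = $1,114.57

$1,114.57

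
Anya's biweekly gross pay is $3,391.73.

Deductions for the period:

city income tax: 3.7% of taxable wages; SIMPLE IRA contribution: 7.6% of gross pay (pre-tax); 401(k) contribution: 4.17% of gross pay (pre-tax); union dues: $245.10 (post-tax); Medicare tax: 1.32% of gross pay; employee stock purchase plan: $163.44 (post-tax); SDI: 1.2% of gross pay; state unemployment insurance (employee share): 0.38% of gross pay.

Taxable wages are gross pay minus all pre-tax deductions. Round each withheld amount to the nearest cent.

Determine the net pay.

$2,374.90

401(k) contribution: $3,391.73 × 0.0417 = $141.44
SIMPLE IRA contribution: $3,391.73 × 0.076 = $257.77
Pre-tax total = $141.44 + $257.77 = $399.21
Taxable wages = $3,391.73 − $399.21 = $2,992.52
City income tax: $2,992.52 × 0.037 = $110.72
Medicare tax: $3,391.73 × 0.0132 = $44.77
State unemployment insurance (employee share): $3,391.73 × 0.0038 = $12.89
SDI: $3,391.73 × 0.012 = $40.70
Employee stock purchase plan: $163.44
Union dues: $245.10
Total deductions = $141.44 + $257.77 + $110.72 + $44.77 + $12.89 + $40.70 + $163.44 + $245.10 = $1,016.83
Net pay = $3,391.73 − $1,016.83 = $2,374.90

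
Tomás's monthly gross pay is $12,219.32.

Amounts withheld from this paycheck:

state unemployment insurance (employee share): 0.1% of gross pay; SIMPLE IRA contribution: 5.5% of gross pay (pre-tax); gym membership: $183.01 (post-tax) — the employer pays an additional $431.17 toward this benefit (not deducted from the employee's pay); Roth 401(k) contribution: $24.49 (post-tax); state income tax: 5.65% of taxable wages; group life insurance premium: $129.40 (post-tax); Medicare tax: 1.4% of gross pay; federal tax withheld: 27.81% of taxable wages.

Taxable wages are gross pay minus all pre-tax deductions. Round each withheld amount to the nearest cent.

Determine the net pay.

$7,163.36

SIMPLE IRA contribution: $12,219.32 × 0.055 = $672.06
Taxable wages = $12,219.32 − $672.06 = $11,547.26
State income tax: $11,547.26 × 0.0565 = $652.42
Federal tax withheld: $11,547.26 × 0.2781 = $3,211.29
Medicare tax: $12,219.32 × 0.014 = $171.07
State unemployment insurance (employee share): $12,219.32 × 0.001 = $12.22
Roth 401(k) contribution: $24.49
Group life insurance premium: $129.40
Gym membership: $183.01
(Employer's $431.17 toward gym membership is not withheld from the employee.)
Total deductions = $672.06 + $652.42 + $3,211.29 + $171.07 + $12.22 + $24.49 + $129.40 + $183.01 = $5,055.96
Net pay = $12,219.32 − $5,055.96 = $7,163.36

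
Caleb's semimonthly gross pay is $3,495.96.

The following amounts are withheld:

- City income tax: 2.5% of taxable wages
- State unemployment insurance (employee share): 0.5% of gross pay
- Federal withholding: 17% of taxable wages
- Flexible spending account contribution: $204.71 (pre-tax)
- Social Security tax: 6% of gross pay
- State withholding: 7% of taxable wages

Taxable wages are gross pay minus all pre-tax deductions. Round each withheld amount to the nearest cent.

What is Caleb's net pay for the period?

Flexible spending account contribution: $204.71
Taxable wages = $3,495.96 − $204.71 = $3,291.25
Federal withholding: $3,291.25 × 0.17 = $559.51
City income tax: $3,291.25 × 0.025 = $82.28
State withholding: $3,291.25 × 0.07 = $230.39
Social Security tax: $3,495.96 × 0.06 = $209.76
State unemployment insurance (employee share): $3,495.96 × 0.005 = $17.48
Total deductions = $204.71 + $559.51 + $82.28 + $230.39 + $209.76 + $17.48 = $1,304.13
Net pay = $3,495.96 − $1,304.13 = $2,191.83

$2,191.83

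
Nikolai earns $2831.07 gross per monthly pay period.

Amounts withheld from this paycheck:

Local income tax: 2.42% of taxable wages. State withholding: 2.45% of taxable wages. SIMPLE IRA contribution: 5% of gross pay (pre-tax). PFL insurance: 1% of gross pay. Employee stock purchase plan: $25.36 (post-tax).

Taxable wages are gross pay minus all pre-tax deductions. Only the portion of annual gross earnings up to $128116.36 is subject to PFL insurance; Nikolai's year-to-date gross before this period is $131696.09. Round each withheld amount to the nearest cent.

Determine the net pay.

$2533.18

SIMPLE IRA contribution: $2831.07 × 0.05 = $141.55
Taxable wages = $2831.07 − $141.55 = $2689.52
State withholding: $2689.52 × 0.0245 = $65.89
Local income tax: $2689.52 × 0.0242 = $65.09
PFL insurance: annual cap $128116.36 already reached (YTD $131696.09), so $0.00
Employee stock purchase plan: $25.36
Total deductions = $141.55 + $65.89 + $65.09 + $0.00 + $25.36 = $297.89
Net pay = $2831.07 − $297.89 = $2533.18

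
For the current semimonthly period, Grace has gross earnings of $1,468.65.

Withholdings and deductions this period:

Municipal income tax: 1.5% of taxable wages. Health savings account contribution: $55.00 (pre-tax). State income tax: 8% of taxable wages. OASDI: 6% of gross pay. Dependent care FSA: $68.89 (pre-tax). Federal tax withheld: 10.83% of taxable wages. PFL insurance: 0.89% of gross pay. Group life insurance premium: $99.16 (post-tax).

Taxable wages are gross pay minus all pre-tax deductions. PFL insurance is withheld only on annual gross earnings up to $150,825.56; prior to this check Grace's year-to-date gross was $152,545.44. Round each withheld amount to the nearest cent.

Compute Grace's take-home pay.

Dependent care FSA: $68.89
Health savings account contribution: $55.00
Pre-tax total = $68.89 + $55.00 = $123.89
Taxable wages = $1,468.65 − $123.89 = $1,344.76
Federal tax withheld: $1,344.76 × 0.1083 = $145.64
State income tax: $1,344.76 × 0.08 = $107.58
Municipal income tax: $1,344.76 × 0.015 = $20.17
OASDI: $1,468.65 × 0.06 = $88.12
PFL insurance: annual cap $150,825.56 already reached (YTD $152,545.44), so $0.00
Group life insurance premium: $99.16
Total deductions = $68.89 + $55.00 + $145.64 + $107.58 + $20.17 + $88.12 + $0.00 + $99.16 = $584.56
Net pay = $1,468.65 − $584.56 = $884.09

$884.09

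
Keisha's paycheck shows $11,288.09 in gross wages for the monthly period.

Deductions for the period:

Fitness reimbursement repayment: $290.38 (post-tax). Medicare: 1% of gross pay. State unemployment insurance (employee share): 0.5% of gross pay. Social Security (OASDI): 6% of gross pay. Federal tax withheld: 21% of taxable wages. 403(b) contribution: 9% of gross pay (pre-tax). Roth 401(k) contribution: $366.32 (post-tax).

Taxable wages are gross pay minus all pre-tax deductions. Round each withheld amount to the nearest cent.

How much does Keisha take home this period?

403(b) contribution: $11,288.09 × 0.09 = $1,015.93
Taxable wages = $11,288.09 − $1,015.93 = $10,272.16
Federal tax withheld: $10,272.16 × 0.21 = $2,157.15
Medicare: $11,288.09 × 0.01 = $112.88
State unemployment insurance (employee share): $11,288.09 × 0.005 = $56.44
Social Security (OASDI): $11,288.09 × 0.06 = $677.29
Roth 401(k) contribution: $366.32
Fitness reimbursement repayment: $290.38
Total deductions = $1,015.93 + $2,157.15 + $112.88 + $56.44 + $677.29 + $366.32 + $290.38 = $4,676.39
Net pay = $11,288.09 − $4,676.39 = $6,611.70

$6,611.70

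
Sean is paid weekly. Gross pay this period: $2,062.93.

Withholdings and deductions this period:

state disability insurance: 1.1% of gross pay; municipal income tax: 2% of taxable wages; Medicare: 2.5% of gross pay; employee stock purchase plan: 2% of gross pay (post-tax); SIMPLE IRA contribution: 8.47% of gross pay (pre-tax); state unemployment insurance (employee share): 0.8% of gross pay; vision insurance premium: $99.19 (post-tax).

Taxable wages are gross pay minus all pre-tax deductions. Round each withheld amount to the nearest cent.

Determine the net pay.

SIMPLE IRA contribution: $2,062.93 × 0.0847 = $174.73
Taxable wages = $2,062.93 − $174.73 = $1,888.20
Municipal income tax: $1,888.20 × 0.02 = $37.76
State unemployment insurance (employee share): $2,062.93 × 0.008 = $16.50
Medicare: $2,062.93 × 0.025 = $51.57
State disability insurance: $2,062.93 × 0.011 = $22.69
Employee stock purchase plan: $2,062.93 × 0.02 = $41.26
Vision insurance premium: $99.19
Total deductions = $174.73 + $37.76 + $16.50 + $51.57 + $22.69 + $41.26 + $99.19 = $443.70
Net pay = $2,062.93 − $443.70 = $1,619.23

$1,619.23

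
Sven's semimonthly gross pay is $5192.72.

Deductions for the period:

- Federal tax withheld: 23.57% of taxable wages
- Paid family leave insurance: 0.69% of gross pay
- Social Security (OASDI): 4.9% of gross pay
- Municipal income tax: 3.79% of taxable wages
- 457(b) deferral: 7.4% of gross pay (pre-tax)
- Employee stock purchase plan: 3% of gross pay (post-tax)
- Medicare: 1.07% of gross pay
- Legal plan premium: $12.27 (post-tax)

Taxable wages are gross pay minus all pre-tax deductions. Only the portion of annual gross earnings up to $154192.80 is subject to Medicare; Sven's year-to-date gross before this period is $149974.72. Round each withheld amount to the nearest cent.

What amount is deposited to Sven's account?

$2989.42

457(b) deferral: $5192.72 × 0.074 = $384.26
Taxable wages = $5192.72 − $384.26 = $4808.46
Federal tax withheld: $4808.46 × 0.2357 = $1133.35
Municipal income tax: $4808.46 × 0.0379 = $182.24
Social Security (OASDI): $5192.72 × 0.049 = $254.44
Paid family leave insurance: $5192.72 × 0.0069 = $35.83
Medicare: only $154192.80 − $149974.72 = $4218.08 of this check is subject → $4218.08 × 0.0107 = $45.13
Employee stock purchase plan: $5192.72 × 0.03 = $155.78
Legal plan premium: $12.27
Total deductions = $384.26 + $1133.35 + $182.24 + $254.44 + $35.83 + $45.13 + $155.78 + $12.27 = $2203.30
Net pay = $5192.72 − $2203.30 = $2989.42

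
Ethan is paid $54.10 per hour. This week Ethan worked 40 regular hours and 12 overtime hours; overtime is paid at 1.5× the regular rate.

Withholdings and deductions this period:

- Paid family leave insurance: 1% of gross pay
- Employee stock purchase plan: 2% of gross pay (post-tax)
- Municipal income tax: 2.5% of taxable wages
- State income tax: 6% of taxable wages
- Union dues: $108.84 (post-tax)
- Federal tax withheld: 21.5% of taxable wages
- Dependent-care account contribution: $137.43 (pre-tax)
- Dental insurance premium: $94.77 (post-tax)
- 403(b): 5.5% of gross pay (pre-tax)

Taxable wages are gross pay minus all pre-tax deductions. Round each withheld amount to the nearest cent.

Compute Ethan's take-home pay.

$1,681.71

Regular pay: 40 × $54.10 = $2,164.00
Overtime pay: 12 × $54.10 × 1.5 = $973.80
Gross pay = $2,164.00 + $973.80 = $3,137.80
403(b): $3,137.80 × 0.055 = $172.58
Dependent-care account contribution: $137.43
Pre-tax total = $172.58 + $137.43 = $310.01
Taxable wages = $3,137.80 − $310.01 = $2,827.79
State income tax: $2,827.79 × 0.06 = $169.67
Municipal income tax: $2,827.79 × 0.025 = $70.69
Federal tax withheld: $2,827.79 × 0.215 = $607.97
Paid family leave insurance: $3,137.80 × 0.01 = $31.38
Employee stock purchase plan: $3,137.80 × 0.02 = $62.76
Dental insurance premium: $94.77
Union dues: $108.84
Total deductions = $172.58 + $137.43 + $169.67 + $70.69 + $607.97 + $31.38 + $62.76 + $94.77 + $108.84 = $1,456.09
Net pay = $3,137.80 − $1,456.09 = $1,681.71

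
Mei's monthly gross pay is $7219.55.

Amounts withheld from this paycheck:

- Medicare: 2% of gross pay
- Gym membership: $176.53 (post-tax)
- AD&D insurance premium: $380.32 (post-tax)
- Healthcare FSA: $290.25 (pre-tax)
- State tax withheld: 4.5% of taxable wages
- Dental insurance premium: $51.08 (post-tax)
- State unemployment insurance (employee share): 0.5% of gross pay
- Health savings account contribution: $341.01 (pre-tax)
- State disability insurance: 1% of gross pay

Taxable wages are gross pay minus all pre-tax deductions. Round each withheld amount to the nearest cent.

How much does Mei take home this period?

$5431.20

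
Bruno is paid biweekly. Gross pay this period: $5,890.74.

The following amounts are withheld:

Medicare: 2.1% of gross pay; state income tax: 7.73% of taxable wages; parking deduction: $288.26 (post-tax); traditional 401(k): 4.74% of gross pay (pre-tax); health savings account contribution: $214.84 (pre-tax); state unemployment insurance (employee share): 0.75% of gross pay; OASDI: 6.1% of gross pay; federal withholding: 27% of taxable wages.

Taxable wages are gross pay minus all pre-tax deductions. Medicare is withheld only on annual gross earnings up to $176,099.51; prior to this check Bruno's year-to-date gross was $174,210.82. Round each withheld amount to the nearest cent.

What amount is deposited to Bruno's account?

$2,790.98

Traditional 401(k): $5,890.74 × 0.0474 = $279.22
Health savings account contribution: $214.84
Pre-tax total = $279.22 + $214.84 = $494.06
Taxable wages = $5,890.74 − $494.06 = $5,396.68
State income tax: $5,396.68 × 0.0773 = $417.16
Federal withholding: $5,396.68 × 0.27 = $1,457.10
OASDI: $5,890.74 × 0.061 = $359.34
State unemployment insurance (employee share): $5,890.74 × 0.0075 = $44.18
Medicare: only $176,099.51 − $174,210.82 = $1,888.69 of this check is subject → $1,888.69 × 0.021 = $39.66
Parking deduction: $288.26
Total deductions = $279.22 + $214.84 + $417.16 + $1,457.10 + $359.34 + $44.18 + $39.66 + $288.26 = $3,099.76
Net pay = $5,890.74 − $3,099.76 = $2,790.98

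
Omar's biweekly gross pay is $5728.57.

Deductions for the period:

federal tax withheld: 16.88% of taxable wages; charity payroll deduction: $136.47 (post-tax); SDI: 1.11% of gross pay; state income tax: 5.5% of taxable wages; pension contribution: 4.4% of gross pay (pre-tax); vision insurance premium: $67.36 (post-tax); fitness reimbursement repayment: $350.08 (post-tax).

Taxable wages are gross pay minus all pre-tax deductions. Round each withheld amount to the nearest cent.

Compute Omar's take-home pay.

Pension contribution: $5728.57 × 0.044 = $252.06
Taxable wages = $5728.57 − $252.06 = $5476.51
State income tax: $5476.51 × 0.055 = $301.21
Federal tax withheld: $5476.51 × 0.1688 = $924.43
SDI: $5728.57 × 0.0111 = $63.59
Vision insurance premium: $67.36
Charity payroll deduction: $136.47
Fitness reimbursement repayment: $350.08
Total deductions = $252.06 + $301.21 + $924.43 + $63.59 + $67.36 + $136.47 + $350.08 = $2095.20
Net pay = $5728.57 − $2095.20 = $3633.37

$3633.37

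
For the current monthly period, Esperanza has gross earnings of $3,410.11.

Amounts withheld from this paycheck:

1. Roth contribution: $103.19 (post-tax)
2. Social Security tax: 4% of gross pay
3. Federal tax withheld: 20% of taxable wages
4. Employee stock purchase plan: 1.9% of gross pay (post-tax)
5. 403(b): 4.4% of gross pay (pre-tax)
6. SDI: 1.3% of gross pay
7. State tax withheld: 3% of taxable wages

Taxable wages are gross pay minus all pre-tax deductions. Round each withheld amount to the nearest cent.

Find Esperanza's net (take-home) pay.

403(b): $3,410.11 × 0.044 = $150.04
Taxable wages = $3,410.11 − $150.04 = $3,260.07
State tax withheld: $3,260.07 × 0.03 = $97.80
Federal tax withheld: $3,260.07 × 0.2 = $652.01
Social Security tax: $3,410.11 × 0.04 = $136.40
SDI: $3,410.11 × 0.013 = $44.33
Employee stock purchase plan: $3,410.11 × 0.019 = $64.79
Roth contribution: $103.19
Total deductions = $150.04 + $97.80 + $652.01 + $136.40 + $44.33 + $64.79 + $103.19 = $1,248.56
Net pay = $3,410.11 − $1,248.56 = $2,161.55

$2,161.55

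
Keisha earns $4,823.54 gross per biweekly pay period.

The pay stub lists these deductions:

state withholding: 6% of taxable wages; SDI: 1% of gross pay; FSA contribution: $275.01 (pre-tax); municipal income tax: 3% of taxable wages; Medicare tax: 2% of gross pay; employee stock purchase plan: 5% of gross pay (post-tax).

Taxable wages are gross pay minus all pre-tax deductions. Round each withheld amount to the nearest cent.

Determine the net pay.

FSA contribution: $275.01
Taxable wages = $4,823.54 − $275.01 = $4,548.53
State withholding: $4,548.53 × 0.06 = $272.91
Municipal income tax: $4,548.53 × 0.03 = $136.46
SDI: $4,823.54 × 0.01 = $48.24
Medicare tax: $4,823.54 × 0.02 = $96.47
Employee stock purchase plan: $4,823.54 × 0.05 = $241.18
Total deductions = $275.01 + $272.91 + $136.46 + $48.24 + $96.47 + $241.18 = $1,070.27
Net pay = $4,823.54 − $1,070.27 = $3,753.27

$3,753.27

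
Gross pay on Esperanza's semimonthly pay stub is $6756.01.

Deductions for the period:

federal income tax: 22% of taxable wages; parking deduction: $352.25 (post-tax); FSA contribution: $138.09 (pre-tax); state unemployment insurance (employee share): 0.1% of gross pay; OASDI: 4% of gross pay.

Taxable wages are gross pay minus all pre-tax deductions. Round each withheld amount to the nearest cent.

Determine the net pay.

$4532.73

FSA contribution: $138.09
Taxable wages = $6756.01 − $138.09 = $6617.92
Federal income tax: $6617.92 × 0.22 = $1455.94
OASDI: $6756.01 × 0.04 = $270.24
State unemployment insurance (employee share): $6756.01 × 0.001 = $6.76
Parking deduction: $352.25
Total deductions = $138.09 + $1455.94 + $270.24 + $6.76 + $352.25 = $2223.28
Net pay = $6756.01 − $2223.28 = $4532.73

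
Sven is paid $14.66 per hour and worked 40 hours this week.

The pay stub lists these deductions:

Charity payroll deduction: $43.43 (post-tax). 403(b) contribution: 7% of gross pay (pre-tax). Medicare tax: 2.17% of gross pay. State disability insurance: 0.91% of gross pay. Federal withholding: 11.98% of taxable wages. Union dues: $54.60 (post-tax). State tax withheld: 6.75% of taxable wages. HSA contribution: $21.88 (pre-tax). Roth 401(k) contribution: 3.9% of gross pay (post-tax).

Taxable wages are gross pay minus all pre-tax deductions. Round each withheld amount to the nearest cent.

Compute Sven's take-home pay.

$286.47

Gross pay: 40 × $14.66 = $586.40
HSA contribution: $21.88
403(b) contribution: $586.40 × 0.07 = $41.05
Pre-tax total = $21.88 + $41.05 = $62.93
Taxable wages = $586.40 − $62.93 = $523.47
Federal withholding: $523.47 × 0.1198 = $62.71
State tax withheld: $523.47 × 0.0675 = $35.33
State disability insurance: $586.40 × 0.0091 = $5.34
Medicare tax: $586.40 × 0.0217 = $12.72
Charity payroll deduction: $43.43
Roth 401(k) contribution: $586.40 × 0.039 = $22.87
Union dues: $54.60
Total deductions = $21.88 + $41.05 + $62.71 + $35.33 + $5.34 + $12.72 + $43.43 + $22.87 + $54.60 = $299.93
Net pay = $586.40 − $299.93 = $286.47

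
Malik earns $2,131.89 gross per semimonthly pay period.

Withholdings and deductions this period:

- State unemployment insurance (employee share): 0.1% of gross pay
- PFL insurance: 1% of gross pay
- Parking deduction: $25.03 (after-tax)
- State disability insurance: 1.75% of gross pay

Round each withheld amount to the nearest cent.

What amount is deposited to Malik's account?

$2,046.10

State unemployment insurance (employee share): $2,131.89 × 0.001 = $2.13
State disability insurance: $2,131.89 × 0.0175 = $37.31
PFL insurance: $2,131.89 × 0.01 = $21.32
Parking deduction: $25.03
Total deductions = $2.13 + $37.31 + $21.32 + $25.03 = $85.79
Net pay = $2,131.89 − $85.79 = $2,046.10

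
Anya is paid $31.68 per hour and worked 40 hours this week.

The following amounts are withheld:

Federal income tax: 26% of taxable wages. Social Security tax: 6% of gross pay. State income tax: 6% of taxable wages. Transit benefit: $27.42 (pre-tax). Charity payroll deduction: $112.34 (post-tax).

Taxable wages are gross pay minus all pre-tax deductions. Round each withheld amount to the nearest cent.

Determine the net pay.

Gross pay: 40 × $31.68 = $1,267.20
Transit benefit: $27.42
Taxable wages = $1,267.20 − $27.42 = $1,239.78
State income tax: $1,239.78 × 0.06 = $74.39
Federal income tax: $1,239.78 × 0.26 = $322.34
Social Security tax: $1,267.20 × 0.06 = $76.03
Charity payroll deduction: $112.34
Total deductions = $27.42 + $74.39 + $322.34 + $76.03 + $112.34 = $612.52
Net pay = $1,267.20 − $612.52 = $654.68

$654.68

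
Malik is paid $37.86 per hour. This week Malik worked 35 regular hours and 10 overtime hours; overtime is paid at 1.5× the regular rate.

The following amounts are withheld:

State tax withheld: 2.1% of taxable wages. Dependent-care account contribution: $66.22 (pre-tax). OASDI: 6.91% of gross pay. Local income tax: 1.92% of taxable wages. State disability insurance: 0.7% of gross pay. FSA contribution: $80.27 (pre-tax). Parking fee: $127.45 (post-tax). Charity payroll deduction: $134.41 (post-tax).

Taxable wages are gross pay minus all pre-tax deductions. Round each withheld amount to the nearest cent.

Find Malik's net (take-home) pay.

Regular pay: 35 × $37.86 = $1325.10
Overtime pay: 10 × $37.86 × 1.5 = $567.90
Gross pay = $1325.10 + $567.90 = $1893.00
FSA contribution: $80.27
Dependent-care account contribution: $66.22
Pre-tax total = $80.27 + $66.22 = $146.49
Taxable wages = $1893.00 − $146.49 = $1746.51
State tax withheld: $1746.51 × 0.021 = $36.68
Local income tax: $1746.51 × 0.0192 = $33.53
OASDI: $1893.00 × 0.0691 = $130.81
State disability insurance: $1893.00 × 0.007 = $13.25
Parking fee: $127.45
Charity payroll deduction: $134.41
Total deductions = $80.27 + $66.22 + $36.68 + $33.53 + $130.81 + $13.25 + $127.45 + $134.41 = $622.62
Net pay = $1893.00 − $622.62 = $1270.38

$1270.38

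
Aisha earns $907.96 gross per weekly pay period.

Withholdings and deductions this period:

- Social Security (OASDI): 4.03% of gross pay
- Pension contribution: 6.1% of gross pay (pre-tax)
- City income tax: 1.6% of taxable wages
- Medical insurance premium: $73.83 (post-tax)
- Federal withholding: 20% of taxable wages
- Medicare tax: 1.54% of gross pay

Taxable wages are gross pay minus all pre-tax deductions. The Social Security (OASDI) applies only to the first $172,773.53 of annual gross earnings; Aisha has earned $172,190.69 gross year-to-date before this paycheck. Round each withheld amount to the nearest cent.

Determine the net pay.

$557.12

Pension contribution: $907.96 × 0.061 = $55.39
Taxable wages = $907.96 − $55.39 = $852.57
City income tax: $852.57 × 0.016 = $13.64
Federal withholding: $852.57 × 0.2 = $170.51
Social Security (OASDI): only $172,773.53 − $172,190.69 = $582.84 of this check is subject → $582.84 × 0.0403 = $23.49
Medicare tax: $907.96 × 0.0154 = $13.98
Medical insurance premium: $73.83
Total deductions = $55.39 + $13.64 + $170.51 + $23.49 + $13.98 + $73.83 = $350.84
Net pay = $907.96 − $350.84 = $557.12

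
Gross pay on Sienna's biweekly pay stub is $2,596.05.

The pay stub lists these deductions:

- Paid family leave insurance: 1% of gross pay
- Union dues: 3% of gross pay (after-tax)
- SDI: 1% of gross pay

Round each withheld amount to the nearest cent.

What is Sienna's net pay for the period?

Paid family leave insurance: $2,596.05 × 0.01 = $25.96
SDI: $2,596.05 × 0.01 = $25.96
Union dues: $2,596.05 × 0.03 = $77.88
Total deductions = $25.96 + $25.96 + $77.88 = $129.80
Net pay = $2,596.05 − $129.80 = $2,466.25

$2,466.25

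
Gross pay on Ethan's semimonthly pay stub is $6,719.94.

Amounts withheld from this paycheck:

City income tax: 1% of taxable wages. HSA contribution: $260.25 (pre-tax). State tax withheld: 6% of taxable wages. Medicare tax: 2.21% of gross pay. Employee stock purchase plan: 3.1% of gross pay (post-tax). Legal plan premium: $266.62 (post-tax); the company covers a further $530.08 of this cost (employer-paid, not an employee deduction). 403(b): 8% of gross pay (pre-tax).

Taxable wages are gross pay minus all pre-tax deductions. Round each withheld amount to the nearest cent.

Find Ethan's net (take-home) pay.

$4,884.09

403(b): $6,719.94 × 0.08 = $537.60
HSA contribution: $260.25
Pre-tax total = $537.60 + $260.25 = $797.85
Taxable wages = $6,719.94 − $797.85 = $5,922.09
State tax withheld: $5,922.09 × 0.06 = $355.33
City income tax: $5,922.09 × 0.01 = $59.22
Medicare tax: $6,719.94 × 0.0221 = $148.51
Employee stock purchase plan: $6,719.94 × 0.031 = $208.32
Legal plan premium: $266.62
(Employer's $530.08 toward legal plan premium is not withheld from the employee.)
Total deductions = $537.60 + $260.25 + $355.33 + $59.22 + $148.51 + $208.32 + $266.62 = $1,835.85
Net pay = $6,719.94 − $1,835.85 = $4,884.09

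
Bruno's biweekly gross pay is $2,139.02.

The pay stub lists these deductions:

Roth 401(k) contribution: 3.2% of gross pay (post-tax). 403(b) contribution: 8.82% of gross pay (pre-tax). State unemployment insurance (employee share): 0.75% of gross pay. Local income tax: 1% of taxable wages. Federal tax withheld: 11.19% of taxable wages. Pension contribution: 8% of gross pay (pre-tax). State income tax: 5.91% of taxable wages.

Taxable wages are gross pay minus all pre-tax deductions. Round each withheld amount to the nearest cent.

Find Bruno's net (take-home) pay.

403(b) contribution: $2,139.02 × 0.0882 = $188.66
Pension contribution: $2,139.02 × 0.08 = $171.12
Pre-tax total = $188.66 + $171.12 = $359.78
Taxable wages = $2,139.02 − $359.78 = $1,779.24
Federal tax withheld: $1,779.24 × 0.1119 = $199.10
State income tax: $1,779.24 × 0.0591 = $105.15
Local income tax: $1,779.24 × 0.01 = $17.79
State unemployment insurance (employee share): $2,139.02 × 0.0075 = $16.04
Roth 401(k) contribution: $2,139.02 × 0.032 = $68.45
Total deductions = $188.66 + $171.12 + $199.10 + $105.15 + $17.79 + $16.04 + $68.45 = $766.31
Net pay = $2,139.02 − $766.31 = $1,372.71

$1,372.71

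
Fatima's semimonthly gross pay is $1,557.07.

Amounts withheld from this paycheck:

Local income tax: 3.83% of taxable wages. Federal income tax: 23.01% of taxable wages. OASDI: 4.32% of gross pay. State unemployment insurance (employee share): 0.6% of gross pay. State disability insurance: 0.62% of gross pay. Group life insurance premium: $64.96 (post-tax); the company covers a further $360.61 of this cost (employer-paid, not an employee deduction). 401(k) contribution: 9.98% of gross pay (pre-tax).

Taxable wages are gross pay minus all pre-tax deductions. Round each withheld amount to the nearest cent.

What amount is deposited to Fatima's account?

$874.25

401(k) contribution: $1,557.07 × 0.0998 = $155.40
Taxable wages = $1,557.07 − $155.40 = $1,401.67
Local income tax: $1,401.67 × 0.0383 = $53.68
Federal income tax: $1,401.67 × 0.2301 = $322.52
OASDI: $1,557.07 × 0.0432 = $67.27
State unemployment insurance (employee share): $1,557.07 × 0.006 = $9.34
State disability insurance: $1,557.07 × 0.0062 = $9.65
Group life insurance premium: $64.96
(Employer's $360.61 toward group life insurance premium is not withheld from the employee.)
Total deductions = $155.40 + $53.68 + $322.52 + $67.27 + $9.34 + $9.65 + $64.96 = $682.82
Net pay = $1,557.07 − $682.82 = $874.25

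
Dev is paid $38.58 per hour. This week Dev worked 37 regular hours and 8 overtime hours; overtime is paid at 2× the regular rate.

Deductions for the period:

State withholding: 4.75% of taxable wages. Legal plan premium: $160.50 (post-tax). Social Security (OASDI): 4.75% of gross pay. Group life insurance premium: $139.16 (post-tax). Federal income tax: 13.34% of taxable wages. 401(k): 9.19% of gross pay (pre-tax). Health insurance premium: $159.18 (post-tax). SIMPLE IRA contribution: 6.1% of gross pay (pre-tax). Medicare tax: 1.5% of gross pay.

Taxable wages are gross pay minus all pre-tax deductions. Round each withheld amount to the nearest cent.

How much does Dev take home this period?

$832.13

Regular pay: 37 × $38.58 = $1427.46
Overtime pay: 8 × $38.58 × 2 = $617.28
Gross pay = $1427.46 + $617.28 = $2044.74
SIMPLE IRA contribution: $2044.74 × 0.061 = $124.73
401(k): $2044.74 × 0.0919 = $187.91
Pre-tax total = $124.73 + $187.91 = $312.64
Taxable wages = $2044.74 − $312.64 = $1732.10
Federal income tax: $1732.10 × 0.1334 = $231.06
State withholding: $1732.10 × 0.0475 = $82.27
Medicare tax: $2044.74 × 0.015 = $30.67
Social Security (OASDI): $2044.74 × 0.0475 = $97.13
Health insurance premium: $159.18
Legal plan premium: $160.50
Group life insurance premium: $139.16
Total deductions = $124.73 + $187.91 + $231.06 + $82.27 + $30.67 + $97.13 + $159.18 + $160.50 + $139.16 = $1212.61
Net pay = $2044.74 − $1212.61 = $832.13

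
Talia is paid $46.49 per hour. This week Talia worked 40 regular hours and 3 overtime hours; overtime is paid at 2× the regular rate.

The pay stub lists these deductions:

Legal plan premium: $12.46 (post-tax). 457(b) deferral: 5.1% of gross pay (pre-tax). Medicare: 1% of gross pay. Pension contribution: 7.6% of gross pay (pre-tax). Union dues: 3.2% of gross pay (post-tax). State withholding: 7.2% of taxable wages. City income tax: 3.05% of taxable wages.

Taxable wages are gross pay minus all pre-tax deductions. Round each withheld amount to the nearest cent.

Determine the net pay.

Regular pay: 40 × $46.49 = $1859.60
Overtime pay: 3 × $46.49 × 2 = $278.94
Gross pay = $1859.60 + $278.94 = $2138.54
457(b) deferral: $2138.54 × 0.051 = $109.07
Pension contribution: $2138.54 × 0.076 = $162.53
Pre-tax total = $109.07 + $162.53 = $271.60
Taxable wages = $2138.54 − $271.60 = $1866.94
City income tax: $1866.94 × 0.0305 = $56.94
State withholding: $1866.94 × 0.072 = $134.42
Medicare: $2138.54 × 0.01 = $21.39
Union dues: $2138.54 × 0.032 = $68.43
Legal plan premium: $12.46
Total deductions = $109.07 + $162.53 + $56.94 + $134.42 + $21.39 + $68.43 + $12.46 = $565.24
Net pay = $2138.54 − $565.24 = $1573.30

$1573.30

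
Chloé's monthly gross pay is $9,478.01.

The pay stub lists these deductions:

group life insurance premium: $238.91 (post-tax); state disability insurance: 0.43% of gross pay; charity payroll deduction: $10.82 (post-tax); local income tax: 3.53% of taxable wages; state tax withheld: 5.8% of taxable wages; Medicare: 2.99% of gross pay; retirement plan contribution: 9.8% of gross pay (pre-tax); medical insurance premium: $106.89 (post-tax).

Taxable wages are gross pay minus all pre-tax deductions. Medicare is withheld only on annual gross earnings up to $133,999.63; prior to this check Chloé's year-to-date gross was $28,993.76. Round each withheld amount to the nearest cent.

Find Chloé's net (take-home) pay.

Retirement plan contribution: $9,478.01 × 0.098 = $928.84
Taxable wages = $9,478.01 − $928.84 = $8,549.17
Local income tax: $8,549.17 × 0.0353 = $301.79
State tax withheld: $8,549.17 × 0.058 = $495.85
State disability insurance: $9,478.01 × 0.0043 = $40.76
Medicare: cap not yet reached, full $9,478.01 is subject → $9,478.01 × 0.0299 = $283.39
Medical insurance premium: $106.89
Charity payroll deduction: $10.82
Group life insurance premium: $238.91
Total deductions = $928.84 + $301.79 + $495.85 + $40.76 + $283.39 + $106.89 + $10.82 + $238.91 = $2,407.25
Net pay = $9,478.01 − $2,407.25 = $7,070.76

$7,070.76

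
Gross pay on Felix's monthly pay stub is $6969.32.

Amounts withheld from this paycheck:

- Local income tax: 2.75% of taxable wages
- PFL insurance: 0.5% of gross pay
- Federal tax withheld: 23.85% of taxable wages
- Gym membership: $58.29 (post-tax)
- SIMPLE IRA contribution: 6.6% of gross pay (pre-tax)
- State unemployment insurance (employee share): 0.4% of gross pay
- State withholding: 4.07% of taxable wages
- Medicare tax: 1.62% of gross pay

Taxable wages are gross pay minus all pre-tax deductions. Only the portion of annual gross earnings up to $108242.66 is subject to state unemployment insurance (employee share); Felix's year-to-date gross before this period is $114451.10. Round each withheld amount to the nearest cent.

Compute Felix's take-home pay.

$4306.88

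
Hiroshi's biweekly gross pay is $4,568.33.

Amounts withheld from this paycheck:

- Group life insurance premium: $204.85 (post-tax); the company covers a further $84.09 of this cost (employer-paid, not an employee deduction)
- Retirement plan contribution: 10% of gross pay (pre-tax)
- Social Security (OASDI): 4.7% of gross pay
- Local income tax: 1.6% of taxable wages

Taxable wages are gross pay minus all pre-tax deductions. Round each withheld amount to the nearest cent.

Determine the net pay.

Retirement plan contribution: $4,568.33 × 0.1 = $456.83
Taxable wages = $4,568.33 − $456.83 = $4,111.50
Local income tax: $4,111.50 × 0.016 = $65.78
Social Security (OASDI): $4,568.33 × 0.047 = $214.71
Group life insurance premium: $204.85
(Employer's $84.09 toward group life insurance premium is not withheld from the employee.)
Total deductions = $456.83 + $65.78 + $214.71 + $204.85 = $942.17
Net pay = $4,568.33 − $942.17 = $3,626.16

$3,626.16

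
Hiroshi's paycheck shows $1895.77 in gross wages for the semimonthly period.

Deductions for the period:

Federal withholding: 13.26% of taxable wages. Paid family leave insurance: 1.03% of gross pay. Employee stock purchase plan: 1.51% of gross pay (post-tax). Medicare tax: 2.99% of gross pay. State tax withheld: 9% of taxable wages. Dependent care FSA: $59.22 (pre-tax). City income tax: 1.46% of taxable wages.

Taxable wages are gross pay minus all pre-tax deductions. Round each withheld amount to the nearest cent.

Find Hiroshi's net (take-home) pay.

Dependent care FSA: $59.22
Taxable wages = $1895.77 − $59.22 = $1836.55
City income tax: $1836.55 × 0.0146 = $26.81
State tax withheld: $1836.55 × 0.09 = $165.29
Federal withholding: $1836.55 × 0.1326 = $243.53
Paid family leave insurance: $1895.77 × 0.0103 = $19.53
Medicare tax: $1895.77 × 0.0299 = $56.68
Employee stock purchase plan: $1895.77 × 0.0151 = $28.63
Total deductions = $59.22 + $26.81 + $165.29 + $243.53 + $19.53 + $56.68 + $28.63 = $599.69
Net pay = $1895.77 − $599.69 = $1296.08

$1296.08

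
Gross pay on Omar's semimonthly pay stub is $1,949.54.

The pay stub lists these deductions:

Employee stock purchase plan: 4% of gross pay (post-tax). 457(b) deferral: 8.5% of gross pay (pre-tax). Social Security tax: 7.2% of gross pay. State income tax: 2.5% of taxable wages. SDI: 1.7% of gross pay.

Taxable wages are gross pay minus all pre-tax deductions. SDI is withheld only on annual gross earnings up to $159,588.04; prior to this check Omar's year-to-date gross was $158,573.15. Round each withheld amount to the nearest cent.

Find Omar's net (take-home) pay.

457(b) deferral: $1,949.54 × 0.085 = $165.71
Taxable wages = $1,949.54 − $165.71 = $1,783.83
State income tax: $1,783.83 × 0.025 = $44.60
SDI: only $159,588.04 − $158,573.15 = $1,014.89 of this check is subject → $1,014.89 × 0.017 = $17.25
Social Security tax: $1,949.54 × 0.072 = $140.37
Employee stock purchase plan: $1,949.54 × 0.04 = $77.98
Total deductions = $165.71 + $44.60 + $17.25 + $140.37 + $77.98 = $445.91
Net pay = $1,949.54 − $445.91 = $1,503.63

$1,503.63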